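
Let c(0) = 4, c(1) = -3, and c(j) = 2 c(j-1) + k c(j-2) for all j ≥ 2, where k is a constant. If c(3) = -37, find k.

c(2) = -6 + 4k
c(3) = -12 + 5k
So -12 + 5k = -37, giving k = -5.

-5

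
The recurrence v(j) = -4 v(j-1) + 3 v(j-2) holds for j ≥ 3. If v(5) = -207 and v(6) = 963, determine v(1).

1

Rearranging, v(j-2) = (v(j) + 4 v(j-1)) / 3.
v(4) = (963 + 4*(-207)) / 3 = 135/3 = 45
v(3) = (-207 + 4*45) / 3 = -27/3 = -9
v(2) = (45 + 4*(-9)) / 3 = 9/3 = 3
v(1) = (-9 + 4*3) / 3 = 3/3 = 1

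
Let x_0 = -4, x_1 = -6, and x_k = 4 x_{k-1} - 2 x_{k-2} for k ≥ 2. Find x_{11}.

x_2 = 4*(-6) - 2*(-4) = -16
x_3 = 4*(-16) - 2*(-6) = -52
x_4 = 4*(-52) - 2*(-16) = -176
x_5 = 4*(-176) - 2*(-52) = -600
x_6 = 4*(-600) - 2*(-176) = -2048
x_7 = 4*(-2048) - 2*(-600) = -6992
x_8 = 4*(-6992) - 2*(-2048) = -23872
x_9 = 4*(-23872) - 2*(-6992) = -81504
x_{10} = 4*(-81504) - 2*(-23872) = -278272
x_{11} = 4*(-278272) - 2*(-81504) = -950080

-950080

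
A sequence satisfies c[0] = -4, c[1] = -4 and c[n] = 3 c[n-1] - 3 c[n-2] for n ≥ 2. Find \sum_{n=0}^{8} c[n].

c[2] = 3(-4) - 3(-4) = 0
c[3] = 3(0) - 3(-4) = 12
c[4] = 3(12) - 3(0) = 36
c[5] = 3(36) - 3(12) = 72
c[6] = 3(72) - 3(36) = 108
c[7] = 3(108) - 3(72) = 108
c[8] = 3(108) - 3(108) = 0
Sum = (-4) + (-4) + 0 + 12 + 36 + 72 + 108 + 108 + 0 = 328

328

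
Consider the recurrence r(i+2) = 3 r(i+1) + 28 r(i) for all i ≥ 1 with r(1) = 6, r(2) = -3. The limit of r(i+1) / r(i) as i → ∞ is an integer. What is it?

The characteristic equation is r^2 - 3r - 28 = 0, which factors as (r - 7)(r + 4) = 0.
So the roots are 7 and -4. Since |7| > |-4| and the coefficient of 7^i is non-zero, the ratio tends to 7.

7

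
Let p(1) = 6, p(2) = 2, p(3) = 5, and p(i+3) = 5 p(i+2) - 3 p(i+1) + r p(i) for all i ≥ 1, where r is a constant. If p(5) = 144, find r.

p(4) = 19 + 6r
p(5) = 80 + 32r
So 80 + 32r = 144, giving r = 2.

2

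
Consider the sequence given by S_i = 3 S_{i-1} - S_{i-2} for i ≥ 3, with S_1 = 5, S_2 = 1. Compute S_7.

S_3 = 3*1 - 5 = -2
S_4 = 3*(-2) - 1 = -7
S_5 = 3*(-7) - (-2) = -19
S_6 = 3*(-19) - (-7) = -50
S_7 = 3*(-50) - (-19) = -131

-131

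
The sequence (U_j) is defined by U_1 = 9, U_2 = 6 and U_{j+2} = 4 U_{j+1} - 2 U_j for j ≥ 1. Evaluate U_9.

4752

U_3 = 4*6 - 2*9 = 6
U_4 = 4*6 - 2*6 = 12
U_5 = 4*12 - 2*6 = 36
U_6 = 4*36 - 2*12 = 120
U_7 = 4*120 - 2*36 = 408
U_8 = 4*408 - 2*120 = 1392
U_9 = 4*1392 - 2*408 = 4752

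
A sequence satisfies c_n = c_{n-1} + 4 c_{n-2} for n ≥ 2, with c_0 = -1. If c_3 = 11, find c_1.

3

Let c_1 = x.
c_2 = -4 + x
c_3 = -4 + 5x
So -4 + 5x = 11, giving x = 3.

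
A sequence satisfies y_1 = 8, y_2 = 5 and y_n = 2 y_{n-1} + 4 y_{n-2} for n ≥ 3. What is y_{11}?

419328

y_3 = 2*5 + 4*8 = 42
y_4 = 2*42 + 4*5 = 104
y_5 = 2*104 + 4*42 = 376
y_6 = 2*376 + 4*104 = 1168
y_7 = 2*1168 + 4*376 = 3840
y_8 = 2*3840 + 4*1168 = 12352
y_9 = 2*12352 + 4*3840 = 40064
y_{10} = 2*40064 + 4*12352 = 129536
y_{11} = 2*129536 + 4*40064 = 419328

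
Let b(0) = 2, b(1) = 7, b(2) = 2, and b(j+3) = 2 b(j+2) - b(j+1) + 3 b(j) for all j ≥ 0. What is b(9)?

1014

b(3) = 2·2 - 7 + 3·2 = 3
b(4) = 2·3 - 2 + 3·7 = 25
b(5) = 2·25 - 3 + 3·2 = 53
b(6) = 2·53 - 25 + 3·3 = 90
b(7) = 2·90 - 53 + 3·25 = 202
b(8) = 2·202 - 90 + 3·53 = 473
b(9) = 2·473 - 202 + 3·90 = 1014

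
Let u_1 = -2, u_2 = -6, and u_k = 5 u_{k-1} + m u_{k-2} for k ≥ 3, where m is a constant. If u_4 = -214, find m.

4

u_3 = -30 - 2m
u_4 = -150 - 16m
So -150 - 16m = -214, giving m = 4.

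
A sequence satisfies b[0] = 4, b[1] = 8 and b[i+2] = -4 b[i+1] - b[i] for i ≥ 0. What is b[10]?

b[2] = -4·8 - 4 = -36
b[3] = -4·(-36) - 8 = 136
b[4] = -4·136 - (-36) = -508
b[5] = -4·(-508) - 136 = 1896
b[6] = -4·1896 - (-508) = -7076
b[7] = -4·(-7076) - 1896 = 26408
b[8] = -4·26408 - (-7076) = -98556
b[9] = -4·(-98556) - 26408 = 367816
b[10] = -4·367816 - (-98556) = -1372708

-1372708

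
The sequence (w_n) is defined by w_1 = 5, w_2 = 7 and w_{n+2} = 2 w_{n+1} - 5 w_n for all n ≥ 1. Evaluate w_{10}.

-6713

w_3 = 2(7) - 5(5) = -11
w_4 = 2(-11) - 5(7) = -57
w_5 = 2(-57) - 5(-11) = -59
w_6 = 2(-59) - 5(-57) = 167
w_7 = 2(167) - 5(-59) = 629
w_8 = 2(629) - 5(167) = 423
w_9 = 2(423) - 5(629) = -2299
w_{10} = 2(-2299) - 5(423) = -6713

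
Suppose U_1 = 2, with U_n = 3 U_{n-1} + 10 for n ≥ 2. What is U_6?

U_2 = 3(2) + 10 = 16
U_3 = 3(16) + 10 = 58
U_4 = 3(58) + 10 = 184
U_5 = 3(184) + 10 = 562
U_6 = 3(562) + 10 = 1696

1696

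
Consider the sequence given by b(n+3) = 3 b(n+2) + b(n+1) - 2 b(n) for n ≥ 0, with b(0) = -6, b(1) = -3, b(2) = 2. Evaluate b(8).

5182

b(3) = 3·2 + (-3) - 2·(-6) = 15
b(4) = 3·15 + 2 - 2·(-3) = 53
b(5) = 3·53 + 15 - 2·2 = 170
b(6) = 3·170 + 53 - 2·15 = 533
b(7) = 3·533 + 170 - 2·53 = 1663
b(8) = 3·1663 + 533 - 2·170 = 5182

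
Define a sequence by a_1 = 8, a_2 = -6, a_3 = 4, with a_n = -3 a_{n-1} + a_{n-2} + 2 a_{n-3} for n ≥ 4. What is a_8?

a_4 = -3*4 + (-6) + 2*8 = -2
a_5 = -3*(-2) + 4 + 2*(-6) = -2
a_6 = -3*(-2) + (-2) + 2*4 = 12
a_7 = -3*12 + (-2) + 2*(-2) = -42
a_8 = -3*(-42) + 12 + 2*(-2) = 134

134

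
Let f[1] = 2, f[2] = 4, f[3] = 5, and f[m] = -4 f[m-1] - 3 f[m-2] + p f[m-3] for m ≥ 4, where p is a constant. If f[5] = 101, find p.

f[4] = -32 + 2p
f[5] = 113 - 4p
So 113 - 4p = 101, giving p = 3.

3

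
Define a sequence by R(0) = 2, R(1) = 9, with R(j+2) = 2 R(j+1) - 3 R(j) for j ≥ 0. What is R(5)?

R(2) = 2(9) - 3(2) = 12
R(3) = 2(12) - 3(9) = -3
R(4) = 2(-3) - 3(12) = -42
R(5) = 2(-42) - 3(-3) = -75

-75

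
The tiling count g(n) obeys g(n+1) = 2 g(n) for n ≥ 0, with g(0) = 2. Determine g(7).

256

g(1) = 2(2) = 4
g(2) = 2(4) = 8
g(3) = 2(8) = 16
g(4) = 2(16) = 32
g(5) = 2(32) = 64
g(6) = 2(64) = 128
g(7) = 2(128) = 256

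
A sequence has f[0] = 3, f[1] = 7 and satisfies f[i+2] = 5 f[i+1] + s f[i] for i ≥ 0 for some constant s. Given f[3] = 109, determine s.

f[2] = 35 + 3s
f[3] = 175 + 22s
So 175 + 22s = 109, giving s = -3.

-3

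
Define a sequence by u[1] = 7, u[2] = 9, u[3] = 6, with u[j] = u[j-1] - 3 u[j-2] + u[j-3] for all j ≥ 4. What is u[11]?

582

u[4] = 6 - 3(9) + 7 = -14
u[5] = (-14) - 3(6) + 9 = -23
u[6] = (-23) - 3(-14) + 6 = 25
u[7] = 25 - 3(-23) + (-14) = 80
u[8] = 80 - 3(25) + (-23) = -18
u[9] = (-18) - 3(80) + 25 = -233
u[10] = (-233) - 3(-18) + 80 = -99
u[11] = (-99) - 3(-233) + (-18) = 582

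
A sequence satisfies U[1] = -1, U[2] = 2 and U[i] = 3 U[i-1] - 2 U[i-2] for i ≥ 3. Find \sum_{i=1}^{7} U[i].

U[3] = 3(2) - 2(-1) = 8
U[4] = 3(8) - 2(2) = 20
U[5] = 3(20) - 2(8) = 44
U[6] = 3(44) - 2(20) = 92
U[7] = 3(92) - 2(44) = 188
Sum = (-1) + 2 + 8 + 20 + 44 + 92 + 188 = 353

353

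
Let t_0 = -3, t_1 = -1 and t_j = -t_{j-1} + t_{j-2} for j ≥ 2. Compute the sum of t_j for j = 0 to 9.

t_2 = -(-1) + (-3) = -2
t_3 = -(-2) + (-1) = 1
t_4 = -1 + (-2) = -3
t_5 = -(-3) + 1 = 4
t_6 = -4 + (-3) = -7
t_7 = -(-7) + 4 = 11
t_8 = -11 + (-7) = -18
t_9 = -(-18) + 11 = 29
Sum = (-3) + (-1) + (-2) + 1 + (-3) + 4 + (-7) + 11 + (-18) + 29 = 11

11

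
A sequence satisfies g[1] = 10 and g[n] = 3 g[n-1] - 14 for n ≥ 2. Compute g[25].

The fixed point is -14/(1 - 3) = 7, so g[n] - 7 = 3(g[n-1] - 7).
Hence g[n] = 3·3^{n-1} + 7.
g[25] = 3·3^{24} + 7 = 3·282429536481 + 7 = 847288609450.

847288609450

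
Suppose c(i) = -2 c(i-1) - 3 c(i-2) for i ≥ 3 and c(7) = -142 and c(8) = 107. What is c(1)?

-4

Rearranging, c(i-2) = (c(i) + 2 c(i-1)) / -3.
c(6) = (107 + 2·(-142)) / -3 = -177/-3 = 59
c(5) = (-142 + 2·59) / -3 = -24/-3 = 8
c(4) = (59 + 2·8) / -3 = 75/-3 = -25
c(3) = (8 + 2·(-25)) / -3 = -42/-3 = 14
c(2) = (-25 + 2·14) / -3 = 3/-3 = -1
c(1) = (14 + 2·(-1)) / -3 = 12/-3 = -4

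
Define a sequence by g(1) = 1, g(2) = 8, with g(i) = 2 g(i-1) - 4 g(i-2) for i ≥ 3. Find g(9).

768

g(3) = 2·8 - 4·1 = 12
g(4) = 2·12 - 4·8 = -8
g(5) = 2·(-8) - 4·12 = -64
g(6) = 2·(-64) - 4·(-8) = -96
g(7) = 2·(-96) - 4·(-64) = 64
g(8) = 2·64 - 4·(-96) = 512
g(9) = 2·512 - 4·64 = 768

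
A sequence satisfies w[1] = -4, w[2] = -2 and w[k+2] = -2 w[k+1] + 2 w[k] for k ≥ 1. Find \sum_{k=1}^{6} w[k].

w[3] = -2(-2) + 2(-4) = -4
w[4] = -2(-4) + 2(-2) = 4
w[5] = -2(4) + 2(-4) = -16
w[6] = -2(-16) + 2(4) = 40
Sum = (-4) + (-2) + (-4) + 4 + (-16) + 40 = 18

18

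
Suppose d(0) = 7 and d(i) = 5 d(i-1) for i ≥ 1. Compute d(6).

d(1) = 5(7) = 35
d(2) = 5(35) = 175
d(3) = 5(175) = 875
d(4) = 5(875) = 4375
d(5) = 5(4375) = 21875
d(6) = 5(21875) = 109375

109375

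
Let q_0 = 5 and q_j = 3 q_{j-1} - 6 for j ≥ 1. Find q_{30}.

411782264189301

The fixed point is -6/(1 - 3) = 3, so q_j - 3 = 3(q_{j-1} - 3).
Hence q_j = 2·3^j + 3.
q_{30} = 2·3^{30} + 3 = 2·205891132094649 + 3 = 411782264189301.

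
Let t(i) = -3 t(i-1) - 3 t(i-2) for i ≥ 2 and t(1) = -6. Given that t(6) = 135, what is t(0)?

Let t(0) = y.
t(2) = 18 - 3y
t(3) = -36 + 9y
t(4) = 54 - 18y
t(5) = -54 + 27y
t(6) = -27y
So -27y = 135, giving y = -5.

-5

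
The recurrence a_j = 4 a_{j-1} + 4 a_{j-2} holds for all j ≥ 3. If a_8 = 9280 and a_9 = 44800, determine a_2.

5

Rearranging, a_{j-2} = (a_j - 4 a_{j-1}) / 4.
a_7 = (44800 - 4(9280)) / 4 = 7680/4 = 1920
a_6 = (9280 - 4(1920)) / 4 = 1600/4 = 400
a_5 = (1920 - 4(400)) / 4 = 320/4 = 80
a_4 = (400 - 4(80)) / 4 = 80/4 = 20
a_3 = (80 - 4(20)) / 4 = 0/4 = 0
a_2 = (20 - 4(0)) / 4 = 20/4 = 5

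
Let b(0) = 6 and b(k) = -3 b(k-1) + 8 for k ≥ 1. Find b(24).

1129718145926

The fixed point is 8/(1 + 3) = 2, so b(k) - 2 = -3(b(k-1) - 2).
Hence b(k) = 4·(-3)^k + 2.
b(24) = 4·(-3)^{24} + 2 = 4·282429536481 + 2 = 1129718145926.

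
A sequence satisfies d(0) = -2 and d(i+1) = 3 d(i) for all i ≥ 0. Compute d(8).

d(1) = 3·(-2) = -6
d(2) = 3·(-6) = -18
d(3) = 3·(-18) = -54
d(4) = 3·(-54) = -162
d(5) = 3·(-162) = -486
d(6) = 3·(-486) = -1458
d(7) = 3·(-1458) = -4374
d(8) = 3·(-4374) = -13122

-13122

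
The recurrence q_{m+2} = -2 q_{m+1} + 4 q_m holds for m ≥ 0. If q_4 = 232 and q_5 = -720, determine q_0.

5

Rearranging, q_{m-2} = (q_m + 2 q_{m-1}) / 4.
q_3 = (-720 + 2(232)) / 4 = -256/4 = -64
q_2 = (232 + 2(-64)) / 4 = 104/4 = 26
q_1 = (-64 + 2(26)) / 4 = -12/4 = -3
q_0 = (26 + 2(-3)) / 4 = 20/4 = 5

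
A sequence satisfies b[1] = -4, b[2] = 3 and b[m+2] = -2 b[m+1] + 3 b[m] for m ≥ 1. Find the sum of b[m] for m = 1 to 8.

2852

b[3] = -2·3 + 3·(-4) = -18
b[4] = -2·(-18) + 3·3 = 45
b[5] = -2·45 + 3·(-18) = -144
b[6] = -2·(-144) + 3·45 = 423
b[7] = -2·423 + 3·(-144) = -1278
b[8] = -2·(-1278) + 3·423 = 3825
Sum = (-4) + 3 + (-18) + 45 + (-144) + 423 + (-1278) + 3825 = 2852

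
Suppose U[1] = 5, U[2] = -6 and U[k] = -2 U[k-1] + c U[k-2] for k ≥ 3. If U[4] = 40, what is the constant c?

-4

U[3] = 12 + 5c
U[4] = -24 - 16c
So -24 - 16c = 40, giving c = -4.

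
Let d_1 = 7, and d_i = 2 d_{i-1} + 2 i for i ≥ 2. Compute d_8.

1644

d_2 = 2(7) + 4 = 18
d_3 = 2(18) + 6 = 42
d_4 = 2(42) + 8 = 92
d_5 = 2(92) + 10 = 194
d_6 = 2(194) + 12 = 400
d_7 = 2(400) + 14 = 814
d_8 = 2(814) + 16 = 1644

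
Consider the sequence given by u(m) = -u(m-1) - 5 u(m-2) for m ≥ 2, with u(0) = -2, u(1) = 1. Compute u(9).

2506

u(2) = -1 - 5(-2) = 9
u(3) = -9 - 5(1) = -14
u(4) = -(-14) - 5(9) = -31
u(5) = -(-31) - 5(-14) = 101
u(6) = -101 - 5(-31) = 54
u(7) = -54 - 5(101) = -559
u(8) = -(-559) - 5(54) = 289
u(9) = -289 - 5(-559) = 2506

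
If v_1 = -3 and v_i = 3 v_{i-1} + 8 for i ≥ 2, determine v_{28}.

The fixed point is 8/(1 - 3) = -4, so v_i + 4 = 3(v_{i-1} + 4).
Hence v_i = 1·3^{i-1} - 4.
v_{28} = 1·3^{27} - 4 = 1·7625597484987 - 4 = 7625597484983.

7625597484983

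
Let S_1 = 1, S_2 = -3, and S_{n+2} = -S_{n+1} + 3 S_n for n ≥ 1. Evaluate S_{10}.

S_3 = -(-3) + 3*1 = 6
S_4 = -6 + 3*(-3) = -15
S_5 = -(-15) + 3*6 = 33
S_6 = -33 + 3*(-15) = -78
S_7 = -(-78) + 3*33 = 177
S_8 = -177 + 3*(-78) = -411
S_9 = -(-411) + 3*177 = 942
S_{10} = -942 + 3*(-411) = -2175

-2175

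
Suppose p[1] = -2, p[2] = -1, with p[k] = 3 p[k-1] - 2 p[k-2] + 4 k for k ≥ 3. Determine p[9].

4093

p[3] = 3(-1) - 2(-2) + 12 = 13
p[4] = 3(13) - 2(-1) + 16 = 57
p[5] = 3(57) - 2(13) + 20 = 165
p[6] = 3(165) - 2(57) + 24 = 405
p[7] = 3(405) - 2(165) + 28 = 913
p[8] = 3(913) - 2(405) + 32 = 1961
p[9] = 3(1961) - 2(913) + 36 = 4093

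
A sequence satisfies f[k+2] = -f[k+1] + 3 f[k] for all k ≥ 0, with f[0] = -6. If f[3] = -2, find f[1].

-5

Let f[1] = z.
f[2] = -18 - z
f[3] = 18 + 4z
So 18 + 4z = -2, giving z = -5.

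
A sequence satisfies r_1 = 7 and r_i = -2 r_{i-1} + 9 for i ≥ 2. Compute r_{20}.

-2097149

The fixed point is 9/(1 + 2) = 3, so r_i - 3 = -2(r_{i-1} - 3).
Hence r_i = 4·(-2)^{i-1} + 3.
r_{20} = 4·(-2)^{19} + 3 = 4·-524288 + 3 = -2097149.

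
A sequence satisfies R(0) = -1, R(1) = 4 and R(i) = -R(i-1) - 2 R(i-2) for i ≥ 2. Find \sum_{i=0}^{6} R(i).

-15

R(2) = -4 - 2(-1) = -2
R(3) = -(-2) - 2(4) = -6
R(4) = -(-6) - 2(-2) = 10
R(5) = -10 - 2(-6) = 2
R(6) = -2 - 2(10) = -22
Sum = (-1) + 4 + (-2) + (-6) + 10 + 2 + (-22) = -15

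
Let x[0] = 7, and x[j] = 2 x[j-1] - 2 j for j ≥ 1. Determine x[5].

110

x[1] = 2(7) - 2 = 12
x[2] = 2(12) - 4 = 20
x[3] = 2(20) - 6 = 34
x[4] = 2(34) - 8 = 60
x[5] = 2(60) - 10 = 110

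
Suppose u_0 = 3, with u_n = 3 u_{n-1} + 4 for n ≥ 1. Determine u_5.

1213

u_1 = 3(3) + 4 = 13
u_2 = 3(13) + 4 = 43
u_3 = 3(43) + 4 = 133
u_4 = 3(133) + 4 = 403
u_5 = 3(403) + 4 = 1213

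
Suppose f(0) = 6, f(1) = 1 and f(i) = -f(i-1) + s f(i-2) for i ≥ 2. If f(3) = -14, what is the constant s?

3

f(2) = -1 + 6s
f(3) = 1 - 5s
So 1 - 5s = -14, giving s = 3.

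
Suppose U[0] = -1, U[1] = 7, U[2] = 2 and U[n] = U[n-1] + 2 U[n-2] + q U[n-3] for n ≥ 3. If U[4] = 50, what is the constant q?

5

U[3] = 16 - q
U[4] = 20 + 6q
So 20 + 6q = 50, giving q = 5.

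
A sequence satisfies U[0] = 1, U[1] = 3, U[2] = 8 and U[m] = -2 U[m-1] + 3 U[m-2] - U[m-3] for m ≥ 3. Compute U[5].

-106

U[3] = -2(8) + 3(3) - 1 = -8
U[4] = -2(-8) + 3(8) - 3 = 37
U[5] = -2(37) + 3(-8) - 8 = -106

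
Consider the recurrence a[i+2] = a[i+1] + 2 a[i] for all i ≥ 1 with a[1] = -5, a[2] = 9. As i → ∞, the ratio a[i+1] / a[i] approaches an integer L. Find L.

2

The characteristic equation is r^2 - r - 2 = 0, which factors as (r - 2)(r + 1) = 0.
So the roots are 2 and -1. Since |2| > |-1| and the coefficient of 2^i is non-zero, the ratio tends to 2.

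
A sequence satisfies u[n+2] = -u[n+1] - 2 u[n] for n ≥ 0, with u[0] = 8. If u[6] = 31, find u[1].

Let u[1] = y.
u[2] = -16 - y
u[3] = 16 - y
u[4] = 16 + 3y
u[5] = -48 - y
u[6] = 16 - 5y
So 16 - 5y = 31, giving y = -3.

-3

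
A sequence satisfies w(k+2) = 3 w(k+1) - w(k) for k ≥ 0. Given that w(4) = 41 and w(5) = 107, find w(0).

Rearranging, w(k-2) = -(w(k) - 3 w(k-1)).
w(3) = -(107 - 3*41) = 16
w(2) = -(41 - 3*16) = 7
w(1) = -(16 - 3*7) = 5
w(0) = -(7 - 3*5) = 8

8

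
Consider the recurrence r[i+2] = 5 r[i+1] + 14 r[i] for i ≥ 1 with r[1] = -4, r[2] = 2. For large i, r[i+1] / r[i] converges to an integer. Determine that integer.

7

The characteristic equation is r^2 - 5r - 14 = 0, which factors as (r - 7)(r + 2) = 0.
So the roots are 7 and -2. Since |7| > |-2| and the coefficient of 7^i is non-zero, the ratio tends to 7.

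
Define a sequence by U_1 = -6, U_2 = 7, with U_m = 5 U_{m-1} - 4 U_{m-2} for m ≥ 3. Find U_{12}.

18175307

U_3 = 5*7 - 4*(-6) = 59
U_4 = 5*59 - 4*7 = 267
U_5 = 5*267 - 4*59 = 1099
U_6 = 5*1099 - 4*267 = 4427
U_7 = 5*4427 - 4*1099 = 17739
U_8 = 5*17739 - 4*4427 = 70987
U_9 = 5*70987 - 4*17739 = 283979
U_{10} = 5*283979 - 4*70987 = 1135947
U_{11} = 5*1135947 - 4*283979 = 4543819
U_{12} = 5*4543819 - 4*1135947 = 18175307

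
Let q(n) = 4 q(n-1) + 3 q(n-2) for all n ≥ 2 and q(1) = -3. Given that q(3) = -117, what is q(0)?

-5

Let q(0) = w.
q(2) = -12 + 3w
q(3) = -57 + 12w
So -57 + 12w = -117, giving w = -5.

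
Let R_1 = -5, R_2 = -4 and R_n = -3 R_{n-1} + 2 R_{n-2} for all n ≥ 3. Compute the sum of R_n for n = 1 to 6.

-141

R_3 = -3·(-4) + 2·(-5) = 2
R_4 = -3·2 + 2·(-4) = -14
R_5 = -3·(-14) + 2·2 = 46
R_6 = -3·46 + 2·(-14) = -166
Sum = (-5) + (-4) + 2 + (-14) + 46 + (-166) = -141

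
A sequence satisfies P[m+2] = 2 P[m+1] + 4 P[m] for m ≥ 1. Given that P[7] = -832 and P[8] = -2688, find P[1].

Rearranging, P[m-2] = (P[m] - 2 P[m-1]) / 4.
P[6] = (-2688 - 2(-832)) / 4 = -1024/4 = -256
P[5] = (-832 - 2(-256)) / 4 = -320/4 = -80
P[4] = (-256 - 2(-80)) / 4 = -96/4 = -24
P[3] = (-80 - 2(-24)) / 4 = -32/4 = -8
P[2] = (-24 - 2(-8)) / 4 = -8/4 = -2
P[1] = (-8 - 2(-2)) / 4 = -4/4 = -1

-1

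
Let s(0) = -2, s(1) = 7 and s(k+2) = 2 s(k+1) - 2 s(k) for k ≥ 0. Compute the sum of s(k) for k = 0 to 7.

-135

s(2) = 2·7 - 2·(-2) = 18
s(3) = 2·18 - 2·7 = 22
s(4) = 2·22 - 2·18 = 8
s(5) = 2·8 - 2·22 = -28
s(6) = 2·(-28) - 2·8 = -72
s(7) = 2·(-72) - 2·(-28) = -88
Sum = (-2) + 7 + 18 + 22 + 8 + (-28) + (-72) + (-88) = -135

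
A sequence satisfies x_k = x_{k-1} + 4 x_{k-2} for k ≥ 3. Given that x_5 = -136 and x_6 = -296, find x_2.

Rearranging, x_{k-2} = (x_k - x_{k-1}) / 4.
x_4 = (-296 - (-136)) / 4 = -160/4 = -40
x_3 = (-136 - (-40)) / 4 = -96/4 = -24
x_2 = (-40 - (-24)) / 4 = -16/4 = -4

-4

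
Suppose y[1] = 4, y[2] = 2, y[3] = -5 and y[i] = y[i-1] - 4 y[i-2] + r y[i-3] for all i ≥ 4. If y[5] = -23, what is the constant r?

-5

y[4] = -13 + 4r
y[5] = 7 + 6r
So 7 + 6r = -23, giving r = -5.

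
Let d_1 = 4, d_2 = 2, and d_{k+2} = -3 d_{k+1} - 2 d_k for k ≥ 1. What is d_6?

d_3 = -3·2 - 2·4 = -14
d_4 = -3·(-14) - 2·2 = 38
d_5 = -3·38 - 2·(-14) = -86
d_6 = -3·(-86) - 2·38 = 182

182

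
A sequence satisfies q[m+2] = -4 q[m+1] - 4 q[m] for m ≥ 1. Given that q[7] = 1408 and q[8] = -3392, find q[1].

Rearranging, q[m-2] = (q[m] + 4 q[m-1]) / -4.
q[6] = (-3392 + 4(1408)) / -4 = 2240/-4 = -560
q[5] = (1408 + 4(-560)) / -4 = -832/-4 = 208
q[4] = (-560 + 4(208)) / -4 = 272/-4 = -68
q[3] = (208 + 4(-68)) / -4 = -64/-4 = 16
q[2] = (-68 + 4(16)) / -4 = -4/-4 = 1
q[1] = (16 + 4(1)) / -4 = 20/-4 = -5

-5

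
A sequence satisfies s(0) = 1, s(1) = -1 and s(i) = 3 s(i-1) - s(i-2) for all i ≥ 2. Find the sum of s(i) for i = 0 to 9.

s(2) = 3*(-1) - 1 = -4
s(3) = 3*(-4) - (-1) = -11
s(4) = 3*(-11) - (-4) = -29
s(5) = 3*(-29) - (-11) = -76
s(6) = 3*(-76) - (-29) = -199
s(7) = 3*(-199) - (-76) = -521
s(8) = 3*(-521) - (-199) = -1364
s(9) = 3*(-1364) - (-521) = -3571
Sum = 1 + (-1) + (-4) + (-11) + (-29) + (-76) + (-199) + (-521) + (-1364) + (-3571) = -5775

-5775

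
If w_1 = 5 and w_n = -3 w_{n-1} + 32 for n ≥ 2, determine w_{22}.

The fixed point is 32/(1 + 3) = 8, so w_n - 8 = -3(w_{n-1} - 8).
Hence w_n = -3·(-3)^{n-1} + 8.
w_{22} = -3·(-3)^{21} + 8 = -3·-10460353203 + 8 = 31381059617.

31381059617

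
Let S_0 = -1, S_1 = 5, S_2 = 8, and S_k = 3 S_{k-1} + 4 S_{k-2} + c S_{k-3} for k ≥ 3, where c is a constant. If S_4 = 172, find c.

4

S_3 = 44 - c
S_4 = 164 + 2c
So 164 + 2c = 172, giving c = 4.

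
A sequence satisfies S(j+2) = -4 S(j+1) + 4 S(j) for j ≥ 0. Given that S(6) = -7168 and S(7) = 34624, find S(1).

9

Rearranging, S(j-2) = (S(j) + 4 S(j-1)) / 4.
S(5) = (34624 + 4*(-7168)) / 4 = 5952/4 = 1488
S(4) = (-7168 + 4*1488) / 4 = -1216/4 = -304
S(3) = (1488 + 4*(-304)) / 4 = 272/4 = 68
S(2) = (-304 + 4*68) / 4 = -32/4 = -8
S(1) = (68 + 4*(-8)) / 4 = 36/4 = 9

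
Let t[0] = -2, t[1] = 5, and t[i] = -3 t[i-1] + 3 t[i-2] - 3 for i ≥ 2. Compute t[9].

254580

t[2] = -3*5 + 3*(-2) - 3 = -24
t[3] = -3*(-24) + 3*5 - 3 = 84
t[4] = -3*84 + 3*(-24) - 3 = -327
t[5] = -3*(-327) + 3*84 - 3 = 1230
t[6] = -3*1230 + 3*(-327) - 3 = -4674
t[7] = -3*(-4674) + 3*1230 - 3 = 17709
t[8] = -3*17709 + 3*(-4674) - 3 = -67152
t[9] = -3*(-67152) + 3*17709 - 3 = 254580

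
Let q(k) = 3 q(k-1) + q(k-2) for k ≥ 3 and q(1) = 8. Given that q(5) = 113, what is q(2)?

Let q(2) = v.
q(3) = 8 + 3v
q(4) = 24 + 10v
q(5) = 80 + 33v
So 80 + 33v = 113, giving v = 1.

1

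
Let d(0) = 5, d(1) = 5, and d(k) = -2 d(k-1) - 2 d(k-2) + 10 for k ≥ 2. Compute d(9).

d(2) = -2*5 - 2*5 + 10 = -10
d(3) = -2*(-10) - 2*5 + 10 = 20
d(4) = -2*20 - 2*(-10) + 10 = -10
d(5) = -2*(-10) - 2*20 + 10 = -10
d(6) = -2*(-10) - 2*(-10) + 10 = 50
d(7) = -2*50 - 2*(-10) + 10 = -70
d(8) = -2*(-70) - 2*50 + 10 = 50
d(9) = -2*50 - 2*(-70) + 10 = 50

50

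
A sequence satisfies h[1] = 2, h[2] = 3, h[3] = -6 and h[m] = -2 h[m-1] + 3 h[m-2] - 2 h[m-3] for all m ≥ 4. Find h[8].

h[4] = -2*(-6) + 3*3 - 2*2 = 17
h[5] = -2*17 + 3*(-6) - 2*3 = -58
h[6] = -2*(-58) + 3*17 - 2*(-6) = 179
h[7] = -2*179 + 3*(-58) - 2*17 = -566
h[8] = -2*(-566) + 3*179 - 2*(-58) = 1785

1785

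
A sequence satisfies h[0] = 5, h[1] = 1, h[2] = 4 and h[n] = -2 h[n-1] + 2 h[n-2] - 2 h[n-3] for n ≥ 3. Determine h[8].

2888

h[3] = -2*4 + 2*1 - 2*5 = -16
h[4] = -2*(-16) + 2*4 - 2*1 = 38
h[5] = -2*38 + 2*(-16) - 2*4 = -116
h[6] = -2*(-116) + 2*38 - 2*(-16) = 340
h[7] = -2*340 + 2*(-116) - 2*38 = -988
h[8] = -2*(-988) + 2*340 - 2*(-116) = 2888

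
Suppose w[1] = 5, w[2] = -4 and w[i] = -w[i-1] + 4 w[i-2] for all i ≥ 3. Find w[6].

-296

w[3] = -(-4) + 4*5 = 24
w[4] = -24 + 4*(-4) = -40
w[5] = -(-40) + 4*24 = 136
w[6] = -136 + 4*(-40) = -296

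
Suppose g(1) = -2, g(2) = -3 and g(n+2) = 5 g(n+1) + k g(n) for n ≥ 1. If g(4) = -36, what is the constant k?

g(3) = -15 - 2k
g(4) = -75 - 13k
So -75 - 13k = -36, giving k = -3.

-3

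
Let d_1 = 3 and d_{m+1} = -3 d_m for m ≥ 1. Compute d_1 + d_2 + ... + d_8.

d_2 = -3·3 = -9
d_3 = -3·(-9) = 27
d_4 = -3·27 = -81
d_5 = -3·(-81) = 243
d_6 = -3·243 = -729
d_7 = -3·(-729) = 2187
d_8 = -3·2187 = -6561
Sum = 3 + (-9) + 27 + (-81) + 243 + (-729) + 2187 + (-6561) = -4920

-4920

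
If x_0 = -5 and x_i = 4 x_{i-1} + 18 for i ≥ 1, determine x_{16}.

The fixed point is 18/(1 - 4) = -6, so x_i + 6 = 4(x_{i-1} + 6).
Hence x_i = 1·4^i - 6.
x_{16} = 1·4^{16} - 6 = 1·4294967296 - 6 = 4294967290.

4294967290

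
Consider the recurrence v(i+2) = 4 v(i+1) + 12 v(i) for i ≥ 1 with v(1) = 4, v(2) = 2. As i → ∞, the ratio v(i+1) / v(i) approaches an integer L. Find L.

6

The characteristic equation is r^2 - 4r - 12 = 0, which factors as (r - 6)(r + 2) = 0.
So the roots are 6 and -2. Since |6| > |-2| and the coefficient of 6^i is non-zero, the ratio tends to 6.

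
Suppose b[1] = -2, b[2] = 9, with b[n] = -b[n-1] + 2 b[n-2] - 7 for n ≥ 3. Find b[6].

b[3] = -9 + 2*(-2) - 7 = -20
b[4] = -(-20) + 2*9 - 7 = 31
b[5] = -31 + 2*(-20) - 7 = -78
b[6] = -(-78) + 2*31 - 7 = 133

133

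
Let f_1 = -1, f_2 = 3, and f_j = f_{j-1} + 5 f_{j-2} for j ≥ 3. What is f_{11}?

f_3 = 3 + 5·(-1) = -2
f_4 = (-2) + 5·3 = 13
f_5 = 13 + 5·(-2) = 3
f_6 = 3 + 5·13 = 68
f_7 = 68 + 5·3 = 83
f_8 = 83 + 5·68 = 423
f_9 = 423 + 5·83 = 838
f_{10} = 838 + 5·423 = 2953
f_{11} = 2953 + 5·838 = 7143

7143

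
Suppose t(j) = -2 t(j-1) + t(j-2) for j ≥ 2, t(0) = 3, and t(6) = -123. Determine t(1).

3

Let t(1) = z.
t(2) = 3 - 2z
t(3) = -6 + 5z
t(4) = 15 - 12z
t(5) = -36 + 29z
t(6) = 87 - 70z
So 87 - 70z = -123, giving z = 3.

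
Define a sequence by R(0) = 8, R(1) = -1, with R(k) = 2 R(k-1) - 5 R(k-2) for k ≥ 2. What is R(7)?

-1019

R(2) = 2·(-1) - 5·8 = -42
R(3) = 2·(-42) - 5·(-1) = -79
R(4) = 2·(-79) - 5·(-42) = 52
R(5) = 2·52 - 5·(-79) = 499
R(6) = 2·499 - 5·52 = 738
R(7) = 2·738 - 5·499 = -1019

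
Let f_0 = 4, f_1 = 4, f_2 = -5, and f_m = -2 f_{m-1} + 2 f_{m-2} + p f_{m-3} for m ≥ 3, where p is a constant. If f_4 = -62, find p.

f_3 = 18 + 4p
f_4 = -46 - 4p
So -46 - 4p = -62, giving p = 4.

4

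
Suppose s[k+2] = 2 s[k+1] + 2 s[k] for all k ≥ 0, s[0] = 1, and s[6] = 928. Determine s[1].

7

Let s[1] = v.
s[2] = 2 + 2v
s[3] = 4 + 6v
s[4] = 12 + 16v
s[5] = 32 + 44v
s[6] = 88 + 120v
So 88 + 120v = 928, giving v = 7.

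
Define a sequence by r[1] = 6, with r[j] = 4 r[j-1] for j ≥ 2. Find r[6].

r[2] = 4*6 = 24
r[3] = 4*24 = 96
r[4] = 4*96 = 384
r[5] = 4*384 = 1536
r[6] = 4*1536 = 6144

6144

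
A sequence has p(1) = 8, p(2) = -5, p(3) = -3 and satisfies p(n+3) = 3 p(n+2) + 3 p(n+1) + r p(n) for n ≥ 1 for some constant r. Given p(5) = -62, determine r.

1

p(4) = -24 + 8r
p(5) = -81 + 19r
So -81 + 19r = -62, giving r = 1.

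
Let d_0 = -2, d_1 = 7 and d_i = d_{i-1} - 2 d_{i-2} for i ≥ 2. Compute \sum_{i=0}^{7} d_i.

69

d_2 = 7 - 2·(-2) = 11
d_3 = 11 - 2·7 = -3
d_4 = (-3) - 2·11 = -25
d_5 = (-25) - 2·(-3) = -19
d_6 = (-19) - 2·(-25) = 31
d_7 = 31 - 2·(-19) = 69
Sum = (-2) + 7 + 11 + (-3) + (-25) + (-19) + 31 + 69 = 69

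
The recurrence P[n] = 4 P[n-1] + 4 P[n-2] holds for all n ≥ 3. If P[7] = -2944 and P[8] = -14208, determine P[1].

Rearranging, P[n-2] = (P[n] - 4 P[n-1]) / 4.
P[6] = (-14208 - 4(-2944)) / 4 = -2432/4 = -608
P[5] = (-2944 - 4(-608)) / 4 = -512/4 = -128
P[4] = (-608 - 4(-128)) / 4 = -96/4 = -24
P[3] = (-128 - 4(-24)) / 4 = -32/4 = -8
P[2] = (-24 - 4(-8)) / 4 = 8/4 = 2
P[1] = (-8 - 4(2)) / 4 = -16/4 = -4

-4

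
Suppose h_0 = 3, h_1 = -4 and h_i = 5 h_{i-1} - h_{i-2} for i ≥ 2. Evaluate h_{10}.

-6436228

h_2 = 5·(-4) - 3 = -23
h_3 = 5·(-23) - (-4) = -111
h_4 = 5·(-111) - (-23) = -532
h_5 = 5·(-532) - (-111) = -2549
h_6 = 5·(-2549) - (-532) = -12213
h_7 = 5·(-12213) - (-2549) = -58516
h_8 = 5·(-58516) - (-12213) = -280367
h_9 = 5·(-280367) - (-58516) = -1343319
h_{10} = 5·(-1343319) - (-280367) = -6436228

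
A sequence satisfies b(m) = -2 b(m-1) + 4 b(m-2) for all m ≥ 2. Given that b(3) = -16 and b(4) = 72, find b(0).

3

Rearranging, b(m-2) = (b(m) + 2 b(m-1)) / 4.
b(2) = (72 + 2·(-16)) / 4 = 40/4 = 10
b(1) = (-16 + 2·10) / 4 = 4/4 = 1
b(0) = (10 + 2·1) / 4 = 12/4 = 3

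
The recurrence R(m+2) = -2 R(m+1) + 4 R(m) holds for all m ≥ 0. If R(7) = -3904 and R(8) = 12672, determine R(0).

Rearranging, R(m-2) = (R(m) + 2 R(m-1)) / 4.
R(6) = (12672 + 2*(-3904)) / 4 = 4864/4 = 1216
R(5) = (-3904 + 2*1216) / 4 = -1472/4 = -368
R(4) = (1216 + 2*(-368)) / 4 = 480/4 = 120
R(3) = (-368 + 2*120) / 4 = -128/4 = -32
R(2) = (120 + 2*(-32)) / 4 = 56/4 = 14
R(1) = (-32 + 2*14) / 4 = -4/4 = -1
R(0) = (14 + 2*(-1)) / 4 = 12/4 = 3

3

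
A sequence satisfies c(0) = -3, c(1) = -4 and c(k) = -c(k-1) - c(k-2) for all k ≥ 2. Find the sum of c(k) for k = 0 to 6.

c(2) = -(-4) - (-3) = 7
c(3) = -7 - (-4) = -3
c(4) = -(-3) - 7 = -4
c(5) = -(-4) - (-3) = 7
c(6) = -7 - (-4) = -3
Sum = (-3) + (-4) + 7 + (-3) + (-4) + 7 + (-3) = -3

-3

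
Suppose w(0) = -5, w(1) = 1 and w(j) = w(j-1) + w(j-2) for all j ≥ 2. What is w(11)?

-186

w(2) = 1 + (-5) = -4
w(3) = (-4) + 1 = -3
w(4) = (-3) + (-4) = -7
w(5) = (-7) + (-3) = -10
w(6) = (-10) + (-7) = -17
w(7) = (-17) + (-10) = -27
w(8) = (-27) + (-17) = -44
w(9) = (-44) + (-27) = -71
w(10) = (-71) + (-44) = -115
w(11) = (-115) + (-71) = -186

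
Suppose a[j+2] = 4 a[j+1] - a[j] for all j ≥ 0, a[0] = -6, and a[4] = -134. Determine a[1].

Let a[1] = z.
a[2] = 6 + 4z
a[3] = 24 + 15z
a[4] = 90 + 56z
So 90 + 56z = -134, giving z = -4.

-4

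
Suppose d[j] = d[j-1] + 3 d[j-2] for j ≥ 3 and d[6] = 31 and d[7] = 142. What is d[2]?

Rearranging, d[j-2] = (d[j] - d[j-1]) / 3.
d[5] = (142 - 31) / 3 = 111/3 = 37
d[4] = (31 - 37) / 3 = -6/3 = -2
d[3] = (37 - (-2)) / 3 = 39/3 = 13
d[2] = (-2 - 13) / 3 = -15/3 = -5

-5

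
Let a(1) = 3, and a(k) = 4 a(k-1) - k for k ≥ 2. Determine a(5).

a(2) = 4*3 - 2 = 10
a(3) = 4*10 - 3 = 37
a(4) = 4*37 - 4 = 144
a(5) = 4*144 - 5 = 571

571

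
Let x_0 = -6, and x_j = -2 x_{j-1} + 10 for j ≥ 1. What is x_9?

x_1 = -2·(-6) + 10 = 22
x_2 = -2·22 + 10 = -34
x_3 = -2·(-34) + 10 = 78
x_4 = -2·78 + 10 = -146
x_5 = -2·(-146) + 10 = 302
x_6 = -2·302 + 10 = -594
x_7 = -2·(-594) + 10 = 1198
x_8 = -2·1198 + 10 = -2386
x_9 = -2·(-2386) + 10 = 4782

4782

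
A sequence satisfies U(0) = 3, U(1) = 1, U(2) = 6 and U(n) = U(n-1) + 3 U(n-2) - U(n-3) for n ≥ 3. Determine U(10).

U(3) = 6 + 3*1 - 3 = 6
U(4) = 6 + 3*6 - 1 = 23
U(5) = 23 + 3*6 - 6 = 35
U(6) = 35 + 3*23 - 6 = 98
U(7) = 98 + 3*35 - 23 = 180
U(8) = 180 + 3*98 - 35 = 439
U(9) = 439 + 3*180 - 98 = 881
U(10) = 881 + 3*439 - 180 = 2018

2018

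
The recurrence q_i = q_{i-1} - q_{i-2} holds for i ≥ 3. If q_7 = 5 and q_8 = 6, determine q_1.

5

Rearranging, q_{i-2} = -(q_i - q_{i-1}).
q_6 = -(6 - 5) = -1
q_5 = -(5 - (-1)) = -6
q_4 = -(-1 - (-6)) = -5
q_3 = -(-6 - (-5)) = 1
q_2 = -(-5 - 1) = 6
q_1 = -(1 - 6) = 5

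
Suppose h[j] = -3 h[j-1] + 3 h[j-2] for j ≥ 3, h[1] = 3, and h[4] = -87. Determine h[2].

Let h[2] = w.
h[3] = 9 - 3w
h[4] = -27 + 12w
So -27 + 12w = -87, giving w = -5.

-5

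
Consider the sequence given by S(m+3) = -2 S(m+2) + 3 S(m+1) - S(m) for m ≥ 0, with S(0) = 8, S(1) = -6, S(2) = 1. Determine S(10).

58860

S(3) = -2(1) + 3(-6) - 8 = -28
S(4) = -2(-28) + 3(1) - (-6) = 65
S(5) = -2(65) + 3(-28) - 1 = -215
S(6) = -2(-215) + 3(65) - (-28) = 653
S(7) = -2(653) + 3(-215) - 65 = -2016
S(8) = -2(-2016) + 3(653) - (-215) = 6206
S(9) = -2(6206) + 3(-2016) - 653 = -19113
S(10) = -2(-19113) + 3(6206) - (-2016) = 58860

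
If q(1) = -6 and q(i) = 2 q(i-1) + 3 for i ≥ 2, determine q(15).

-49155

The fixed point is 3/(1 - 2) = -3, so q(i) + 3 = 2(q(i-1) + 3).
Hence q(i) = -3·2^{i-1} - 3.
q(15) = -3·2^{14} - 3 = -3·16384 - 3 = -49155.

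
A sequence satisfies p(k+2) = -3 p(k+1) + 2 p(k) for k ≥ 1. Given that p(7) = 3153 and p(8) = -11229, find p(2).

-3

Rearranging, p(k-2) = (p(k) + 3 p(k-1)) / 2.
p(6) = (-11229 + 3·3153) / 2 = -1770/2 = -885
p(5) = (3153 + 3·(-885)) / 2 = 498/2 = 249
p(4) = (-885 + 3·249) / 2 = -138/2 = -69
p(3) = (249 + 3·(-69)) / 2 = 42/2 = 21
p(2) = (-69 + 3·21) / 2 = -6/2 = -3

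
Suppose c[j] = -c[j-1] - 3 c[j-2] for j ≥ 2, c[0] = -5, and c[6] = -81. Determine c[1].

Let c[1] = x.
c[2] = 15 - x
c[3] = -15 - 2x
c[4] = -30 + 5x
c[5] = 75 + x
c[6] = 15 - 16x
So 15 - 16x = -81, giving x = 6.

6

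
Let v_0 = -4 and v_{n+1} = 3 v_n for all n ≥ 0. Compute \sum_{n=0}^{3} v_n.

v_1 = 3*(-4) = -12
v_2 = 3*(-12) = -36
v_3 = 3*(-36) = -108
Sum = (-4) + (-12) + (-36) + (-108) = -160

-160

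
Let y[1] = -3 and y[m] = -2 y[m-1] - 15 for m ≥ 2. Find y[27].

The fixed point is -15/(1 + 2) = -5, so y[m] + 5 = -2(y[m-1] + 5).
Hence y[m] = 2·(-2)^{m-1} - 5.
y[27] = 2·(-2)^{26} - 5 = 2·67108864 - 5 = 134217723.

134217723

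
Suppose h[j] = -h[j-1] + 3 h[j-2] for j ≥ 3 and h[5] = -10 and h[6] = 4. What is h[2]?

Rearranging, h[j-2] = (h[j] + h[j-1]) / 3.
h[4] = (4 + (-10)) / 3 = -6/3 = -2
h[3] = (-10 + (-2)) / 3 = -12/3 = -4
h[2] = (-2 + (-4)) / 3 = -6/3 = -2

-2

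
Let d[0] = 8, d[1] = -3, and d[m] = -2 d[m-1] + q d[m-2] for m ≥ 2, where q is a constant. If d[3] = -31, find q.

1

d[2] = 6 + 8q
d[3] = -12 - 19q
So -12 - 19q = -31, giving q = 1.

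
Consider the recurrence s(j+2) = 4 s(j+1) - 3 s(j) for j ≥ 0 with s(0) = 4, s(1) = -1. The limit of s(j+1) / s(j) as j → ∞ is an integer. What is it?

3

The characteristic equation is r^2 - 4r + 3 = 0, which factors as (r - 3)(r - 1) = 0.
So the roots are 3 and 1. Since |3| > |1| and the coefficient of 3^j is non-zero, the ratio tends to 3.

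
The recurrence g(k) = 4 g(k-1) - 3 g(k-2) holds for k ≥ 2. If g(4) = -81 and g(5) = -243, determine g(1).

-3

Rearranging, g(k-2) = (g(k) - 4 g(k-1)) / -3.
g(3) = (-243 - 4·(-81)) / -3 = 81/-3 = -27
g(2) = (-81 - 4·(-27)) / -3 = 27/-3 = -9
g(1) = (-27 - 4·(-9)) / -3 = 9/-3 = -3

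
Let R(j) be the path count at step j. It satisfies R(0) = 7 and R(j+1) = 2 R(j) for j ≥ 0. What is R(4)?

R(1) = 2(7) = 14
R(2) = 2(14) = 28
R(3) = 2(28) = 56
R(4) = 2(56) = 112

112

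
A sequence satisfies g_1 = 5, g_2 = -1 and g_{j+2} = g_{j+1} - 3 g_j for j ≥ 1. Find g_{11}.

1079

g_3 = (-1) - 3*5 = -16
g_4 = (-16) - 3*(-1) = -13
g_5 = (-13) - 3*(-16) = 35
g_6 = 35 - 3*(-13) = 74
g_7 = 74 - 3*35 = -31
g_8 = (-31) - 3*74 = -253
g_9 = (-253) - 3*(-31) = -160
g_{10} = (-160) - 3*(-253) = 599
g_{11} = 599 - 3*(-160) = 1079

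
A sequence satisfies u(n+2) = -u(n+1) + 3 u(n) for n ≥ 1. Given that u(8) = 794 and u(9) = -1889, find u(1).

-5

Rearranging, u(n-2) = (u(n) + u(n-1)) / 3.
u(7) = (-1889 + 794) / 3 = -1095/3 = -365
u(6) = (794 + (-365)) / 3 = 429/3 = 143
u(5) = (-365 + 143) / 3 = -222/3 = -74
u(4) = (143 + (-74)) / 3 = 69/3 = 23
u(3) = (-74 + 23) / 3 = -51/3 = -17
u(2) = (23 + (-17)) / 3 = 6/3 = 2
u(1) = (-17 + 2) / 3 = -15/3 = -5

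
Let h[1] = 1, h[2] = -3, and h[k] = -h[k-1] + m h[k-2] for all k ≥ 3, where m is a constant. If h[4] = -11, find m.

2

h[3] = 3 + m
h[4] = -3 - 4m
So -3 - 4m = -11, giving m = 2.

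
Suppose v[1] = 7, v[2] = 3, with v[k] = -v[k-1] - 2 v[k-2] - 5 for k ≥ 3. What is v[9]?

-104

v[3] = -3 - 2(7) - 5 = -22
v[4] = -(-22) - 2(3) - 5 = 11
v[5] = -11 - 2(-22) - 5 = 28
v[6] = -28 - 2(11) - 5 = -55
v[7] = -(-55) - 2(28) - 5 = -6
v[8] = -(-6) - 2(-55) - 5 = 111
v[9] = -111 - 2(-6) - 5 = -104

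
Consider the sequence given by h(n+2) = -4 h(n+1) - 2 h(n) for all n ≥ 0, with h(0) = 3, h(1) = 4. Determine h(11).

1495808

h(2) = -4·4 - 2·3 = -22
h(3) = -4·(-22) - 2·4 = 80
h(4) = -4·80 - 2·(-22) = -276
h(5) = -4·(-276) - 2·80 = 944
h(6) = -4·944 - 2·(-276) = -3224
h(7) = -4·(-3224) - 2·944 = 11008
h(8) = -4·11008 - 2·(-3224) = -37584
h(9) = -4·(-37584) - 2·11008 = 128320
h(10) = -4·128320 - 2·(-37584) = -438112
h(11) = -4·(-438112) - 2·128320 = 1495808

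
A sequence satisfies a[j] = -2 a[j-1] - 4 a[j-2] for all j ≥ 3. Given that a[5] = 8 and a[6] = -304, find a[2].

Rearranging, a[j-2] = (a[j] + 2 a[j-1]) / -4.
a[4] = (-304 + 2(8)) / -4 = -288/-4 = 72
a[3] = (8 + 2(72)) / -4 = 152/-4 = -38
a[2] = (72 + 2(-38)) / -4 = -4/-4 = 1

1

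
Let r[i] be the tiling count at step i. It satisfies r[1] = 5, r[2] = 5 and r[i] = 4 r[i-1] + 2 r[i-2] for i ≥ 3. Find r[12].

r[3] = 4(5) + 2(5) = 30
r[4] = 4(30) + 2(5) = 130
r[5] = 4(130) + 2(30) = 580
r[6] = 4(580) + 2(130) = 2580
r[7] = 4(2580) + 2(580) = 11480
r[8] = 4(11480) + 2(2580) = 51080
r[9] = 4(51080) + 2(11480) = 227280
r[10] = 4(227280) + 2(51080) = 1011280
r[11] = 4(1011280) + 2(227280) = 4499680
r[12] = 4(4499680) + 2(1011280) = 20021280

20021280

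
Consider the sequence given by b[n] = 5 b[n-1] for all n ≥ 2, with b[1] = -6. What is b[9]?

-2343750

b[2] = 5(-6) = -30
b[3] = 5(-30) = -150
b[4] = 5(-150) = -750
b[5] = 5(-750) = -3750
b[6] = 5(-3750) = -18750
b[7] = 5(-18750) = -93750
b[8] = 5(-93750) = -468750
b[9] = 5(-468750) = -2343750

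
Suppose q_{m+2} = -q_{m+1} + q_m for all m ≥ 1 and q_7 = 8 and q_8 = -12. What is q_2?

4

Rearranging, q_{m-2} = q_m + q_{m-1}.
q_6 = -12 + 8 = -4
q_5 = 8 + (-4) = 4
q_4 = -4 + 4 = 0
q_3 = 4 + 0 = 4
q_2 = 0 + 4 = 4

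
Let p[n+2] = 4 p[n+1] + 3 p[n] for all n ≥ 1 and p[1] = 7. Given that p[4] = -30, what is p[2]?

Let p[2] = w.
p[3] = 21 + 4w
p[4] = 84 + 19w
So 84 + 19w = -30, giving w = -6.

-6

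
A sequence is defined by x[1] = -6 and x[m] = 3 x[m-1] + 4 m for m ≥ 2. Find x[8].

-2206

x[2] = 3(-6) + 8 = -10
x[3] = 3(-10) + 12 = -18
x[4] = 3(-18) + 16 = -38
x[5] = 3(-38) + 20 = -94
x[6] = 3(-94) + 24 = -258
x[7] = 3(-258) + 28 = -746
x[8] = 3(-746) + 32 = -2206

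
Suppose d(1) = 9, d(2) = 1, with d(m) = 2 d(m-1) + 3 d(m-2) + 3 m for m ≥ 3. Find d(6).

d(3) = 2*1 + 3*9 + 9 = 38
d(4) = 2*38 + 3*1 + 12 = 91
d(5) = 2*91 + 3*38 + 15 = 311
d(6) = 2*311 + 3*91 + 18 = 913

913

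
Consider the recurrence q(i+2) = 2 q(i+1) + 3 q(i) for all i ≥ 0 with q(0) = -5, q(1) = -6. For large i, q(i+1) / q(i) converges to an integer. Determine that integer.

The characteristic equation is r^2 - 2r - 3 = 0, which factors as (r - 3)(r + 1) = 0.
So the roots are 3 and -1. Since |3| > |-1| and the coefficient of 3^i is non-zero, the ratio tends to 3.

3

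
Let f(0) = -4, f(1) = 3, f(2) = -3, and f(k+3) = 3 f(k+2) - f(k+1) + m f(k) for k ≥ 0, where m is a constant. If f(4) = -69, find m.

f(3) = -12 - 4m
f(4) = -33 - 9m
So -33 - 9m = -69, giving m = 4.

4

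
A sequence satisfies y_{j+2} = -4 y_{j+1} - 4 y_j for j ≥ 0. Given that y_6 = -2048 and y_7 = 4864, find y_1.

Rearranging, y_{j-2} = (y_j + 4 y_{j-1}) / -4.
y_5 = (4864 + 4(-2048)) / -4 = -3328/-4 = 832
y_4 = (-2048 + 4(832)) / -4 = 1280/-4 = -320
y_3 = (832 + 4(-320)) / -4 = -448/-4 = 112
y_2 = (-320 + 4(112)) / -4 = 128/-4 = -32
y_1 = (112 + 4(-32)) / -4 = -16/-4 = 4

4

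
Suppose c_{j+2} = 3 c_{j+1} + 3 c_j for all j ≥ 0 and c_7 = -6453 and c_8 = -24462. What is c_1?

Rearranging, c_{j-2} = (c_j - 3 c_{j-1}) / 3.
c_6 = (-24462 - 3·(-6453)) / 3 = -5103/3 = -1701
c_5 = (-6453 - 3·(-1701)) / 3 = -1350/3 = -450
c_4 = (-1701 - 3·(-450)) / 3 = -351/3 = -117
c_3 = (-450 - 3·(-117)) / 3 = -99/3 = -33
c_2 = (-117 - 3·(-33)) / 3 = -18/3 = -6
c_1 = (-33 - 3·(-6)) / 3 = -15/3 = -5

-5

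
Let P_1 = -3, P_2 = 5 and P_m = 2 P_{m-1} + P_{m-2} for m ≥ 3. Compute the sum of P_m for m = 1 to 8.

P_3 = 2(5) + (-3) = 7
P_4 = 2(7) + 5 = 19
P_5 = 2(19) + 7 = 45
P_6 = 2(45) + 19 = 109
P_7 = 2(109) + 45 = 263
P_8 = 2(263) + 109 = 635
Sum = (-3) + 5 + 7 + 19 + 45 + 109 + 263 + 635 = 1080

1080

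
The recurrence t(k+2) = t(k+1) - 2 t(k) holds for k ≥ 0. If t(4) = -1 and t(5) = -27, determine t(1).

-3

Rearranging, t(k-2) = (t(k) - t(k-1)) / -2.
t(3) = (-27 - (-1)) / -2 = -26/-2 = 13
t(2) = (-1 - 13) / -2 = -14/-2 = 7
t(1) = (13 - 7) / -2 = 6/-2 = -3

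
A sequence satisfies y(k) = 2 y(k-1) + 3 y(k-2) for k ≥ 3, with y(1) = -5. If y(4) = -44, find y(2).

Let y(2) = z.
y(3) = -15 + 2z
y(4) = -30 + 7z
So -30 + 7z = -44, giving z = -2.

-2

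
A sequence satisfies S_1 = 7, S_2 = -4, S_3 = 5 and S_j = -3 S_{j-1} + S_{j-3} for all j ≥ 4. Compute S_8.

-451

S_4 = -3*5 + 7 = -8
S_5 = -3*(-8) + (-4) = 20
S_6 = -3*20 + 5 = -55
S_7 = -3*(-55) + (-8) = 157
S_8 = -3*157 + 20 = -451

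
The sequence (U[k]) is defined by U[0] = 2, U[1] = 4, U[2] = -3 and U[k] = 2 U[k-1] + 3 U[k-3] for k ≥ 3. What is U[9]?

U[3] = 2·(-3) + 3·2 = 0
U[4] = 2·0 + 3·4 = 12
U[5] = 2·12 + 3·(-3) = 15
U[6] = 2·15 + 3·0 = 30
U[7] = 2·30 + 3·12 = 96
U[8] = 2·96 + 3·15 = 237
U[9] = 2·237 + 3·30 = 564

564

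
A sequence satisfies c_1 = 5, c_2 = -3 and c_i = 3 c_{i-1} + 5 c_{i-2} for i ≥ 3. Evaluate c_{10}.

220197

c_3 = 3·(-3) + 5·5 = 16
c_4 = 3·16 + 5·(-3) = 33
c_5 = 3·33 + 5·16 = 179
c_6 = 3·179 + 5·33 = 702
c_7 = 3·702 + 5·179 = 3001
c_8 = 3·3001 + 5·702 = 12513
c_9 = 3·12513 + 5·3001 = 52544
c_{10} = 3·52544 + 5·12513 = 220197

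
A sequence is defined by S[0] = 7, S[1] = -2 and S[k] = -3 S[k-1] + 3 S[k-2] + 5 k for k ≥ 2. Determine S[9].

-332232

S[2] = -3(-2) + 3(7) + 10 = 37
S[3] = -3(37) + 3(-2) + 15 = -102
S[4] = -3(-102) + 3(37) + 20 = 437
S[5] = -3(437) + 3(-102) + 25 = -1592
S[6] = -3(-1592) + 3(437) + 30 = 6117
S[7] = -3(6117) + 3(-1592) + 35 = -23092
S[8] = -3(-23092) + 3(6117) + 40 = 87667
S[9] = -3(87667) + 3(-23092) + 45 = -332232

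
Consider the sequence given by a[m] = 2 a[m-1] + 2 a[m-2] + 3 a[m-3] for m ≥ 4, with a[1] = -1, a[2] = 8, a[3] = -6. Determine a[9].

a[4] = 2·(-6) + 2·8 + 3·(-1) = 1
a[5] = 2·1 + 2·(-6) + 3·8 = 14
a[6] = 2·14 + 2·1 + 3·(-6) = 12
a[7] = 2·12 + 2·14 + 3·1 = 55
a[8] = 2·55 + 2·12 + 3·14 = 176
a[9] = 2·176 + 2·55 + 3·12 = 498

498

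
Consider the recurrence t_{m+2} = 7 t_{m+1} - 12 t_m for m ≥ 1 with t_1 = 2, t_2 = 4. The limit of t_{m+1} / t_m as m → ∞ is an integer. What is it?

4

The characteristic equation is r^2 - 7r + 12 = 0, which factors as (r - 4)(r - 3) = 0.
So the roots are 4 and 3. Since |4| > |3| and the coefficient of 4^m is non-zero, the ratio tends to 4.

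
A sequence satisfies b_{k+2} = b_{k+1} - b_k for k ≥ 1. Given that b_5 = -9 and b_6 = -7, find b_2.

9

Rearranging, b_{k-2} = -(b_k - b_{k-1}).
b_4 = -(-7 - (-9)) = -2
b_3 = -(-9 - (-2)) = 7
b_2 = -(-2 - 7) = 9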